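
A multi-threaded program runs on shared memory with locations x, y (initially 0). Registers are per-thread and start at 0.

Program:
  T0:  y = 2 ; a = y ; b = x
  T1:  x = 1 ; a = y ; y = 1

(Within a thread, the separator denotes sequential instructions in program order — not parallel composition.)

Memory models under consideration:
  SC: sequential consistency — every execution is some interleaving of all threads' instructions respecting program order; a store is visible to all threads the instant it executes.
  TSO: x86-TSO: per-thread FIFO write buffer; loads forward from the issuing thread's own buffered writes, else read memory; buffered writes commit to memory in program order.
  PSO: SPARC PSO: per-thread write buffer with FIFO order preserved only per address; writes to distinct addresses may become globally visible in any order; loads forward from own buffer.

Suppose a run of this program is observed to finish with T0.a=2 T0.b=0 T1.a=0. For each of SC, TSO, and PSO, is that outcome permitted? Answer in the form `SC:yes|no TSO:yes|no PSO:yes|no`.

outcome vector order: (T0.a,T0.b,T1.a)
[SC] allowed = {(1,1,0) (1,1,2) (2,0,2) (2,1,0) (2,1,2)}
[TSO] allowed = {(1,1,0) (1,1,2) (2,0,0) (2,0,2) (2,1,0) (2,1,2)}
[PSO] allowed = {(1,0,0) (1,0,2) (1,1,0) (1,1,2) (2,0,0) (2,0,2) (2,1,0) (2,1,2)}
target (2,0,0) ∈ {TSO,PSO}

SC:no TSO:yes PSO:yes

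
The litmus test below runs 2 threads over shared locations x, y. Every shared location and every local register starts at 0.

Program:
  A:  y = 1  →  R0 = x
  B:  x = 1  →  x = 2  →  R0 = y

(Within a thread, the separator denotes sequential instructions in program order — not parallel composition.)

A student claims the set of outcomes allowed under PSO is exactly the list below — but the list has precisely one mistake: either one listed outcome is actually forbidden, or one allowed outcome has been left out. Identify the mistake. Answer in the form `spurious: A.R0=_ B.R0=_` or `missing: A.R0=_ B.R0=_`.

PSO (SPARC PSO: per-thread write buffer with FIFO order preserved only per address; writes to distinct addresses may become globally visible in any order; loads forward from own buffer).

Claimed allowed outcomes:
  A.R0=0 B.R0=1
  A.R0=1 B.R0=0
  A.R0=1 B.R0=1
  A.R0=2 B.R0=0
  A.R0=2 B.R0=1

outcome vector order: (A.R0,B.R0)
under PSO → 0/0; 0/1; 1/0; 1/1; 2/0; 2/1
PSO∖claimed = {0/0}

missing: A.R0=0 B.R0=0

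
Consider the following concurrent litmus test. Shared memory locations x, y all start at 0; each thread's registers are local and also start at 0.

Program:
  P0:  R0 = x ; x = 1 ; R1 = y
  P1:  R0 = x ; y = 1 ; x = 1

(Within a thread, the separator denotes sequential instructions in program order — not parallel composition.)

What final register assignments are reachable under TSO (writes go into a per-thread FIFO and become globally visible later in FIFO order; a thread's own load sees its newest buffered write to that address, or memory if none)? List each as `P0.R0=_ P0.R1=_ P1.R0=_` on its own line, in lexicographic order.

outcome vector order: (P0.R0,P0.R1,P1.R0)
|TSO outcomes| = 5

P0.R0=0 P0.R1=0 P1.R0=0
P0.R0=0 P0.R1=0 P1.R0=1
P0.R0=0 P0.R1=1 P1.R0=0
P0.R0=0 P0.R1=1 P1.R0=1
P0.R0=1 P0.R1=1 P1.R0=0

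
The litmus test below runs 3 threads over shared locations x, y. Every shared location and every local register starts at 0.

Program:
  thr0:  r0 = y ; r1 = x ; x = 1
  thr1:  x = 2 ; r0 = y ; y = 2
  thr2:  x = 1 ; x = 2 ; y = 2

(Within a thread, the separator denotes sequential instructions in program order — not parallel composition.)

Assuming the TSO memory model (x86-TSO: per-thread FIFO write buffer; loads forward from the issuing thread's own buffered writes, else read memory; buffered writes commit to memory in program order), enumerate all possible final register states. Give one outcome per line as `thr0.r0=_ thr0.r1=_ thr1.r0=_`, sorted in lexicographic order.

outcome vector order: (thr0.r0,thr0.r1,thr1.r0)
|TSO outcomes| = 9

thr0.r0=0 thr0.r1=0 thr1.r0=0
thr0.r0=0 thr0.r1=0 thr1.r0=2
thr0.r0=0 thr0.r1=1 thr1.r0=0
thr0.r0=0 thr0.r1=1 thr1.r0=2
thr0.r0=0 thr0.r1=2 thr1.r0=0
thr0.r0=0 thr0.r1=2 thr1.r0=2
thr0.r0=2 thr0.r1=1 thr1.r0=0
thr0.r0=2 thr0.r1=2 thr1.r0=0
thr0.r0=2 thr0.r1=2 thr1.r0=2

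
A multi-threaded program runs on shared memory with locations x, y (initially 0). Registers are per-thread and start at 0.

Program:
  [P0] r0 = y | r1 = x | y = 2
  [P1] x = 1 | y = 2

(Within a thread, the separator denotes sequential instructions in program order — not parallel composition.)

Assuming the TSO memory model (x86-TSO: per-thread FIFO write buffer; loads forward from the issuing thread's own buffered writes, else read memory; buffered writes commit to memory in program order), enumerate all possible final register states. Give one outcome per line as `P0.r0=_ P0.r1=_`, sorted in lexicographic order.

P0.r0=0 P0.r1=0
P0.r0=0 P0.r1=1
P0.r0=2 P0.r1=1

outcome vector order: (P0.r0,P0.r1)
|TSO outcomes| = 3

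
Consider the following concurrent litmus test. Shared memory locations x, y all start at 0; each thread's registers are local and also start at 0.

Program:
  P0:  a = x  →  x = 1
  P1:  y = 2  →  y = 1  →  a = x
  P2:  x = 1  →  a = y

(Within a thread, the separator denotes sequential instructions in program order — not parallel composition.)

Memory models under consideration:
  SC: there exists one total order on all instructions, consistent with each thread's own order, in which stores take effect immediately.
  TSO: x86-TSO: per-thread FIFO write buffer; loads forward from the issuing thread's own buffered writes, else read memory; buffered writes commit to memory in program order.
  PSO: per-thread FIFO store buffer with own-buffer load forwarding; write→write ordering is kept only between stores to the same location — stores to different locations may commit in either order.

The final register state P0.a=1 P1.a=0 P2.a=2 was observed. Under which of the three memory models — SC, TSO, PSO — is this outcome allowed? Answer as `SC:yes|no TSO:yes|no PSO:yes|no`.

outcome vector order: (P0.a,P1.a,P2.a)
[SC] allowed = {<0 0 1>; <0 1 0>; <0 1 1>; <0 1 2>; <1 0 1>; <1 1 0>; <1 1 1>; <1 1 2>}
[TSO] allowed = {<0 0 0>; <0 0 1>; <0 0 2>; <0 1 0>; <0 1 1>; <0 1 2>; <1 0 0>; <1 0 1>; <1 0 2>; <1 1 0>; <1 1 1>; <1 1 2>}
[PSO] allowed = {<0 0 0>; <0 0 1>; <0 0 2>; <0 1 0>; <0 1 1>; <0 1 2>; <1 0 0>; <1 0 1>; <1 0 2>; <1 1 0>; <1 1 1>; <1 1 2>}
target <1 0 2> ∈ {TSO,PSO}

SC:no TSO:yes PSO:yes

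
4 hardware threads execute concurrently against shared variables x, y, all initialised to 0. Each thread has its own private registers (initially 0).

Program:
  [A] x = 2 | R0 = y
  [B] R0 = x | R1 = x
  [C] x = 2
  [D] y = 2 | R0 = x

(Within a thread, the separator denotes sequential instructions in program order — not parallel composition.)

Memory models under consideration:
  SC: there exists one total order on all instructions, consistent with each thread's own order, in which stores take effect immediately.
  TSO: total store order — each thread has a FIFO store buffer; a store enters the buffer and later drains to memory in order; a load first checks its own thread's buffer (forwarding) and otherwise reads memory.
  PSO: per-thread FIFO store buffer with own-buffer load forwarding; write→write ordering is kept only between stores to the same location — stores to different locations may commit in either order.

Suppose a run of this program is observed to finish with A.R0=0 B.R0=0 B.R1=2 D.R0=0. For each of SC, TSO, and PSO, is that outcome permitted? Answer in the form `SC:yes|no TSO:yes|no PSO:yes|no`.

outcome vector order: (A.R0,B.R0,B.R1,D.R0)
[SC] allowed = {0002 0022 0222 2000 2002 2020 2022 2220 2222}
[TSO] allowed = {0000 0002 0020 0022 0220 0222 2000 2002 2020 2022 2220 2222}
[PSO] allowed = {0000 0002 0020 0022 0220 0222 2000 2002 2020 2022 2220 2222}
target 0020 ∈ {TSO,PSO}

SC:no TSO:yes PSO:yes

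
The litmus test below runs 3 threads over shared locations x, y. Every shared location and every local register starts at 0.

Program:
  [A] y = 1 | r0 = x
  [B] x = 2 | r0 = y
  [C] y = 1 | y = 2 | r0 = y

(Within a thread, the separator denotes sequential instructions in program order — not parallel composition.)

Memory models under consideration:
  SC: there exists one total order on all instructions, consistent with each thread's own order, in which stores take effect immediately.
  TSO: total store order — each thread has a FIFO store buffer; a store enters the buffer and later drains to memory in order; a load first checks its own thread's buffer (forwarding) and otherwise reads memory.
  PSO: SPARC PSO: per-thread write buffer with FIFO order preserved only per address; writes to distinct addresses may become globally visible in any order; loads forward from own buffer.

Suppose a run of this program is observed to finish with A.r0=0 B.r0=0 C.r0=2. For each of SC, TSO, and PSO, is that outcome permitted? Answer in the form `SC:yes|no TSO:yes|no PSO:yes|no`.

outcome vector order: (A.r0,B.r0,C.r0)
SC (9): 011 012 022 201 202 211 212 221 222
TSO (12): 001 002 011 012 021 022 201 202 211 212 221 222
PSO (12): 001 002 011 012 021 022 201 202 211 212 221 222
target 002 ∈ {TSO,PSO}

SC:no TSO:yes PSO:yes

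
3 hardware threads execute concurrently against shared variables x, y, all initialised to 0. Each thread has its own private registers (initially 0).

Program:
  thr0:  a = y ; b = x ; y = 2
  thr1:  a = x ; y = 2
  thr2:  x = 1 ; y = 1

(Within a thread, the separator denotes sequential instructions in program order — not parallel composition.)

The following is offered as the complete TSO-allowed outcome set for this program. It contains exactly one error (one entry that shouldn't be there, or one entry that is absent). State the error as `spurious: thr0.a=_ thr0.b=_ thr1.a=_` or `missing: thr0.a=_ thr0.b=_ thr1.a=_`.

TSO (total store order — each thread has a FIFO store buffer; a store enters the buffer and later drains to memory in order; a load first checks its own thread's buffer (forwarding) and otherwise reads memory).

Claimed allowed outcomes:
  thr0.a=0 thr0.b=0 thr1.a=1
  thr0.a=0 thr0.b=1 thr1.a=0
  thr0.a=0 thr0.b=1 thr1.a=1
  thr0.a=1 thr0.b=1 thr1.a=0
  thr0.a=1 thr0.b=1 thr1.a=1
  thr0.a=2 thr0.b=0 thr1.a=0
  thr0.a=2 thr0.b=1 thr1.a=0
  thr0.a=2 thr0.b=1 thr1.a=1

outcome vector order: (thr0.a,thr0.b,thr1.a)
[TSO] allowed = {0/0/0; 0/0/1; 0/1/0; 0/1/1; 1/1/0; 1/1/1; 2/0/0; 2/1/0; 2/1/1}
TSO∖claimed = {0/0/0}

missing: thr0.a=0 thr0.b=0 thr1.a=0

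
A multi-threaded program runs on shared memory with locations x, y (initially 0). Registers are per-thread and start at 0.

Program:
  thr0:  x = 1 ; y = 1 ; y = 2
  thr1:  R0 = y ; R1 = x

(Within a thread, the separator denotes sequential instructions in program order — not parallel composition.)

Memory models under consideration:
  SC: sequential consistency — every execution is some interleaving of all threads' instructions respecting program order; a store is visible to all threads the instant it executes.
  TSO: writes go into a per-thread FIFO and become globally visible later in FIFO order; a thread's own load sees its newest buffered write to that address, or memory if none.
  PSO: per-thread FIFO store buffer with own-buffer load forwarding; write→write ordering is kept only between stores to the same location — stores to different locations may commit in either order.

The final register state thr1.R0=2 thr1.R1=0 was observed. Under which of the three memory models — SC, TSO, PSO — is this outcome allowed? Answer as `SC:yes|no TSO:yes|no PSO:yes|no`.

SC:no TSO:no PSO:yes

outcome vector order: (thr1.R0,thr1.R1)
[SC] allowed = {00, 01, 11, 21}
[TSO] allowed = {00, 01, 11, 21}
[PSO] allowed = {00, 01, 10, 11, 20, 21}
target 20 ∈ {PSO}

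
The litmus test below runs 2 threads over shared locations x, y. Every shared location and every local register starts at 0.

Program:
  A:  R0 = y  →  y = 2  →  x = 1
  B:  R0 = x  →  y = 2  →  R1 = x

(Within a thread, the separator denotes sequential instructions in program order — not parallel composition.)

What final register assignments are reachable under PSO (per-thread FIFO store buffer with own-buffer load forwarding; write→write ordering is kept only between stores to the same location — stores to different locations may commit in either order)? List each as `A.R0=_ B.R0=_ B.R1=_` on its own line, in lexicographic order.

outcome vector order: (A.R0,B.R0,B.R1)
|PSO outcomes| = 5

A.R0=0 B.R0=0 B.R1=0
A.R0=0 B.R0=0 B.R1=1
A.R0=0 B.R0=1 B.R1=1
A.R0=2 B.R0=0 B.R1=0
A.R0=2 B.R0=0 B.R1=1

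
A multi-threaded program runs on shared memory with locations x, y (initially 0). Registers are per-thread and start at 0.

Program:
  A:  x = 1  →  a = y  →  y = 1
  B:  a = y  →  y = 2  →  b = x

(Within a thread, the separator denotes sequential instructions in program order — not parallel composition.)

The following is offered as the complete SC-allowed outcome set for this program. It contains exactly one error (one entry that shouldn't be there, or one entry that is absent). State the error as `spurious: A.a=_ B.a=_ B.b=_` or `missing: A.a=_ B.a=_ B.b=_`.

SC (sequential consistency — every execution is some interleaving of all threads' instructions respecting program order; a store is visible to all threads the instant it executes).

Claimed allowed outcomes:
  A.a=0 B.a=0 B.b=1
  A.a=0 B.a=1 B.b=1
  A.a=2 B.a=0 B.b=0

missing: A.a=2 B.a=0 B.b=1

outcome vector order: (A.a,B.a,B.b)
SC: 4 outcomes — {0/0/1; 0/1/1; 2/0/0; 2/0/1}
SC∖claimed = {2/0/1}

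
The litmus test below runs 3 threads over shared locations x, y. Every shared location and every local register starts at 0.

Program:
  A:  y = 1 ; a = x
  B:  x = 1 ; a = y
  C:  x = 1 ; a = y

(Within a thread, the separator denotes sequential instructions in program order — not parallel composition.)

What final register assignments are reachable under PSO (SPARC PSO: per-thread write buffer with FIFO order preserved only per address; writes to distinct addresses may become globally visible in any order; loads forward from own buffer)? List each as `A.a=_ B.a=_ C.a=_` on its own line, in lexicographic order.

outcome vector order: (A.a,B.a,C.a)
|PSO outcomes| = 8

A.a=0 B.a=0 C.a=0
A.a=0 B.a=0 C.a=1
A.a=0 B.a=1 C.a=0
A.a=0 B.a=1 C.a=1
A.a=1 B.a=0 C.a=0
A.a=1 B.a=0 C.a=1
A.a=1 B.a=1 C.a=0
A.a=1 B.a=1 C.a=1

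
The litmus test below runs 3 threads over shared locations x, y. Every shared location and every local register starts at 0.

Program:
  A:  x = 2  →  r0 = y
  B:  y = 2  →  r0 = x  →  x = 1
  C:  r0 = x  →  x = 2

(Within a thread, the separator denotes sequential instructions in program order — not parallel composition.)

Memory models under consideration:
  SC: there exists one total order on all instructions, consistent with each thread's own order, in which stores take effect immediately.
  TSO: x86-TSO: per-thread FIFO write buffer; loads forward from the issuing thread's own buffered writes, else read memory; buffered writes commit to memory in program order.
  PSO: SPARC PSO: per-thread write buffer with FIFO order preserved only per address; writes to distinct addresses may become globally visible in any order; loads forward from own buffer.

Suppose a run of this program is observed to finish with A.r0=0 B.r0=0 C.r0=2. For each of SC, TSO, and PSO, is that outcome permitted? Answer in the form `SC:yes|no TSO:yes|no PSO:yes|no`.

SC:no TSO:yes PSO:yes

outcome vector order: (A.r0,B.r0,C.r0)
[SC] allowed = {(0,2,0); (0,2,1); (0,2,2); (2,0,0); (2,0,1); (2,0,2); (2,2,0); (2,2,1); (2,2,2)}
[TSO] allowed = {(0,0,0); (0,0,1); (0,0,2); (0,2,0); (0,2,1); (0,2,2); (2,0,0); (2,0,1); (2,0,2); (2,2,0); (2,2,1); (2,2,2)}
[PSO] allowed = {(0,0,0); (0,0,1); (0,0,2); (0,2,0); (0,2,1); (0,2,2); (2,0,0); (2,0,1); (2,0,2); (2,2,0); (2,2,1); (2,2,2)}
target (0,0,2) ∈ {TSO,PSO}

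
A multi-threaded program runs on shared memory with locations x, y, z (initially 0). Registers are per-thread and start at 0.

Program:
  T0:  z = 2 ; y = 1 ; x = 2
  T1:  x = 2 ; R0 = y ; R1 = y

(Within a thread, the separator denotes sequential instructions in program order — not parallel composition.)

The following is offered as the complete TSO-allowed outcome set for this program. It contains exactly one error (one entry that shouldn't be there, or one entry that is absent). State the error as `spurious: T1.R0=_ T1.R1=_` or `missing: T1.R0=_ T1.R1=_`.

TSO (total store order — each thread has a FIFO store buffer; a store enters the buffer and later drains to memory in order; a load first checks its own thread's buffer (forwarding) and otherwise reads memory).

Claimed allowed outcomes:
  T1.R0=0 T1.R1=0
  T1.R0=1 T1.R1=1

missing: T1.R0=0 T1.R1=1

outcome vector order: (T1.R0,T1.R1)
[TSO] allowed = {<0 0> <0 1> <1 1>}
TSO∖claimed = {<0 1>}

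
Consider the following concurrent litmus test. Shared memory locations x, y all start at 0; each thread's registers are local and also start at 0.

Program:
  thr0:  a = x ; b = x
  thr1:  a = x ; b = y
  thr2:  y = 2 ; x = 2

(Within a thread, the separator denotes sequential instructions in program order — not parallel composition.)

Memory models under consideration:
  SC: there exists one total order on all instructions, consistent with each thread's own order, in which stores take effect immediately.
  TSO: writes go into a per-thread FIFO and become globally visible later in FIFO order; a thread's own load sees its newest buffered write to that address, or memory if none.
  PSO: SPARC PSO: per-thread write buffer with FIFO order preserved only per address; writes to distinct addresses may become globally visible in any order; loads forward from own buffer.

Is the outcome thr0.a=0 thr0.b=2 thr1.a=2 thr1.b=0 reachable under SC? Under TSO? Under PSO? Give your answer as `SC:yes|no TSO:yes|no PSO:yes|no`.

SC:no TSO:no PSO:yes

outcome vector order: (thr0.a,thr0.b,thr1.a,thr1.b)
SC: 9 outcomes — {0/0/0/0; 0/0/0/2; 0/0/2/2; 0/2/0/0; 0/2/0/2; 0/2/2/2; 2/2/0/0; 2/2/0/2; 2/2/2/2}
TSO: 9 outcomes — {0/0/0/0; 0/0/0/2; 0/0/2/2; 0/2/0/0; 0/2/0/2; 0/2/2/2; 2/2/0/0; 2/2/0/2; 2/2/2/2}
PSO: 12 outcomes — {0/0/0/0; 0/0/0/2; 0/0/2/0; 0/0/2/2; 0/2/0/0; 0/2/0/2; 0/2/2/0; 0/2/2/2; 2/2/0/0; 2/2/0/2; 2/2/2/0; 2/2/2/2}
target 0/2/2/0 ∈ {PSO}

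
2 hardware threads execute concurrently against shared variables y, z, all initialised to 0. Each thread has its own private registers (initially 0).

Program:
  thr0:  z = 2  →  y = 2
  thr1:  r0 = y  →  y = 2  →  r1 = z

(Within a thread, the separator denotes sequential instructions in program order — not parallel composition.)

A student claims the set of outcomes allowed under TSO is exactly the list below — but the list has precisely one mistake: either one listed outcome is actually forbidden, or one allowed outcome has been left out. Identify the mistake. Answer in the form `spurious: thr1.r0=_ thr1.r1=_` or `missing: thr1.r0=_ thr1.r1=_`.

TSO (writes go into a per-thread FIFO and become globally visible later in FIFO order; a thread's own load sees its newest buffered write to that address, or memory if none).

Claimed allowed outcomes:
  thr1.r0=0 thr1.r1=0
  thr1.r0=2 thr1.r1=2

missing: thr1.r0=0 thr1.r1=2

outcome vector order: (thr1.r0,thr1.r1)
under TSO → <0 0>; <0 2>; <2 2>
TSO∖claimed = {<0 2>}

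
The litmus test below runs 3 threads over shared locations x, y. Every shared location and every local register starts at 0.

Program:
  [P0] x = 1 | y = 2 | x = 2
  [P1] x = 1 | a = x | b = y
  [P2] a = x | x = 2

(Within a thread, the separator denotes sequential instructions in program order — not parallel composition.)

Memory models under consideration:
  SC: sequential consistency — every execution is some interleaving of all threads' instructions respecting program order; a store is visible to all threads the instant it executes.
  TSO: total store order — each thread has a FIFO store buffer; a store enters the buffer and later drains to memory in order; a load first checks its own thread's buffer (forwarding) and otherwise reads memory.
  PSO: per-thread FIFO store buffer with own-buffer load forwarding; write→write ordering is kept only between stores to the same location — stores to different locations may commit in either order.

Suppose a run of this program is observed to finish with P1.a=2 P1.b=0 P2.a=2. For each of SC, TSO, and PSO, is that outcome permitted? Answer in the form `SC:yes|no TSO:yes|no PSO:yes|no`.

outcome vector order: (P1.a,P1.b,P2.a)
under SC → (1,0,0) (1,0,1) (1,0,2) (1,2,0) (1,2,1) (1,2,2) (2,0,0) (2,0,1) (2,2,0) (2,2,1) (2,2,2)
under TSO → (1,0,0) (1,0,1) (1,0,2) (1,2,0) (1,2,1) (1,2,2) (2,0,0) (2,0,1) (2,2,0) (2,2,1) (2,2,2)
under PSO → (1,0,0) (1,0,1) (1,0,2) (1,2,0) (1,2,1) (1,2,2) (2,0,0) (2,0,1) (2,0,2) (2,2,0) (2,2,1) (2,2,2)
target (2,0,2) ∈ {PSO}

SC:no TSO:no PSO:yes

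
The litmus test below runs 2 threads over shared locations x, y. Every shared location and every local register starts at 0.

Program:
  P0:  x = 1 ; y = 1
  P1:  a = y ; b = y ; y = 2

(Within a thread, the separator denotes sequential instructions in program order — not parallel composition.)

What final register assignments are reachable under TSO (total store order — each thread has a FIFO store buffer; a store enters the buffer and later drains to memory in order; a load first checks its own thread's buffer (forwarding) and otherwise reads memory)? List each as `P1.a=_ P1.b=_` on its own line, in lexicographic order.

P1.a=0 P1.b=0
P1.a=0 P1.b=1
P1.a=1 P1.b=1

outcome vector order: (P1.a,P1.b)
|TSO outcomes| = 3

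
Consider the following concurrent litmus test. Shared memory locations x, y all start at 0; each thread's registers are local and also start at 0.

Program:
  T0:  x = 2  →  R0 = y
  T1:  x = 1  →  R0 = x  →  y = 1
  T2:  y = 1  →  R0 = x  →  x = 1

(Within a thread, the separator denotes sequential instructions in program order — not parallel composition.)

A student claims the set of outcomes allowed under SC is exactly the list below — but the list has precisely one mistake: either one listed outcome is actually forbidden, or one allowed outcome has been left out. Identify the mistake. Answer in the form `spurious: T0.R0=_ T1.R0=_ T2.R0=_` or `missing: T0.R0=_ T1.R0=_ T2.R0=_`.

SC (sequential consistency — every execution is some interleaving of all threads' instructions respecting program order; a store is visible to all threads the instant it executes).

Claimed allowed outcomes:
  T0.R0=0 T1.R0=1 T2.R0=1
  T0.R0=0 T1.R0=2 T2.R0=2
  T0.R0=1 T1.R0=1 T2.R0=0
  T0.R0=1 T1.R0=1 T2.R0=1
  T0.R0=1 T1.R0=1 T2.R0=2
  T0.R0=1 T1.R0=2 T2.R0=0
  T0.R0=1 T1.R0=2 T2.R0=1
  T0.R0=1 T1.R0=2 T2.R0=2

missing: T0.R0=0 T1.R0=1 T2.R0=2

outcome vector order: (T0.R0,T1.R0,T2.R0)
SC: 9 outcomes — {<0 1 1>, <0 1 2>, <0 2 2>, <1 1 0>, <1 1 1>, <1 1 2>, <1 2 0>, <1 2 1>, <1 2 2>}
SC∖claimed = {<0 1 2>}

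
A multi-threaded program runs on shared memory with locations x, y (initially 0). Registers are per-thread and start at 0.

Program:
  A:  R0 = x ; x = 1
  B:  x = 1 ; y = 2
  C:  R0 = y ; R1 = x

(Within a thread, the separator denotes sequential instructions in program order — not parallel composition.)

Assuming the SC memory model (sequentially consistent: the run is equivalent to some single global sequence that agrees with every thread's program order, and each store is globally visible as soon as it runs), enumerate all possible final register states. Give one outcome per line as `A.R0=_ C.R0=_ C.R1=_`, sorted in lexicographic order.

A.R0=0 C.R0=0 C.R1=0
A.R0=0 C.R0=0 C.R1=1
A.R0=0 C.R0=2 C.R1=1
A.R0=1 C.R0=0 C.R1=0
A.R0=1 C.R0=0 C.R1=1
A.R0=1 C.R0=2 C.R1=1

outcome vector order: (A.R0,C.R0,C.R1)
|SC outcomes| = 6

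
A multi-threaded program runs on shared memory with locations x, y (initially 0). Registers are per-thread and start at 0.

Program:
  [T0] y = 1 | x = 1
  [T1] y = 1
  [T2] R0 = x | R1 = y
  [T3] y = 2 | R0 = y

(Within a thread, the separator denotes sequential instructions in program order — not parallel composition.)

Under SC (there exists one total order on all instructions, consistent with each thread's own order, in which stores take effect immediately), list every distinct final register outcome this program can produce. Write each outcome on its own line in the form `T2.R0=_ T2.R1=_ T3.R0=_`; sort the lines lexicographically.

T2.R0=0 T2.R1=0 T3.R0=1
T2.R0=0 T2.R1=0 T3.R0=2
T2.R0=0 T2.R1=1 T3.R0=1
T2.R0=0 T2.R1=1 T3.R0=2
T2.R0=0 T2.R1=2 T3.R0=1
T2.R0=0 T2.R1=2 T3.R0=2
T2.R0=1 T2.R1=1 T3.R0=1
T2.R0=1 T2.R1=1 T3.R0=2
T2.R0=1 T2.R1=2 T3.R0=1
T2.R0=1 T2.R1=2 T3.R0=2

outcome vector order: (T2.R0,T2.R1,T3.R0)
|SC outcomes| = 10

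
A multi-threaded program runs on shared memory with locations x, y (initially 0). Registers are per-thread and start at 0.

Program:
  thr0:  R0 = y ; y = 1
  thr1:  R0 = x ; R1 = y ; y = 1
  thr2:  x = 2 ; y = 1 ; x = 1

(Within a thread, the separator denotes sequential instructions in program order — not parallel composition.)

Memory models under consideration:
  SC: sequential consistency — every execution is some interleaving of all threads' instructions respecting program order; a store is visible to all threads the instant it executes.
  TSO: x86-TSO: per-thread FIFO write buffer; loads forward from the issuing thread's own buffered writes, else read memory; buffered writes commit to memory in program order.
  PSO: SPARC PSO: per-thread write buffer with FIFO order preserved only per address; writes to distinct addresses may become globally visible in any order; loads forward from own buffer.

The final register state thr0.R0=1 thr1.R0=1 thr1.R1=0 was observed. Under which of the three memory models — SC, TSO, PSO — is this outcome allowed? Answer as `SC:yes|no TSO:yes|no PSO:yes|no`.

SC:no TSO:no PSO:yes

outcome vector order: (thr0.R0,thr1.R0,thr1.R1)
SC (10): <0 0 0>; <0 0 1>; <0 1 1>; <0 2 0>; <0 2 1>; <1 0 0>; <1 0 1>; <1 1 1>; <1 2 0>; <1 2 1>
TSO (10): <0 0 0>; <0 0 1>; <0 1 1>; <0 2 0>; <0 2 1>; <1 0 0>; <1 0 1>; <1 1 1>; <1 2 0>; <1 2 1>
PSO (12): <0 0 0>; <0 0 1>; <0 1 0>; <0 1 1>; <0 2 0>; <0 2 1>; <1 0 0>; <1 0 1>; <1 1 0>; <1 1 1>; <1 2 0>; <1 2 1>
target <1 1 0> ∈ {PSO}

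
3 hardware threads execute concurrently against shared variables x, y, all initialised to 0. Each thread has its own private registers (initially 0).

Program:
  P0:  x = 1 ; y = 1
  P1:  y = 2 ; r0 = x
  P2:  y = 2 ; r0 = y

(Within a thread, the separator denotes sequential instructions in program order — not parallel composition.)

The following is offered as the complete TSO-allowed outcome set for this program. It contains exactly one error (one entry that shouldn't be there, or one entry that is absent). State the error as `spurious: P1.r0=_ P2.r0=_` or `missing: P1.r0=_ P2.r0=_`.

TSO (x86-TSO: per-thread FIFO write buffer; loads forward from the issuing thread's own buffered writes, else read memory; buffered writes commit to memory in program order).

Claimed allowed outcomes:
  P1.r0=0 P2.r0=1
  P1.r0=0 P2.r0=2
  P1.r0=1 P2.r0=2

outcome vector order: (P1.r0,P2.r0)
TSO: 4 outcomes — {<0 1>, <0 2>, <1 1>, <1 2>}
TSO∖claimed = {<1 1>}

missing: P1.r0=1 P2.r0=1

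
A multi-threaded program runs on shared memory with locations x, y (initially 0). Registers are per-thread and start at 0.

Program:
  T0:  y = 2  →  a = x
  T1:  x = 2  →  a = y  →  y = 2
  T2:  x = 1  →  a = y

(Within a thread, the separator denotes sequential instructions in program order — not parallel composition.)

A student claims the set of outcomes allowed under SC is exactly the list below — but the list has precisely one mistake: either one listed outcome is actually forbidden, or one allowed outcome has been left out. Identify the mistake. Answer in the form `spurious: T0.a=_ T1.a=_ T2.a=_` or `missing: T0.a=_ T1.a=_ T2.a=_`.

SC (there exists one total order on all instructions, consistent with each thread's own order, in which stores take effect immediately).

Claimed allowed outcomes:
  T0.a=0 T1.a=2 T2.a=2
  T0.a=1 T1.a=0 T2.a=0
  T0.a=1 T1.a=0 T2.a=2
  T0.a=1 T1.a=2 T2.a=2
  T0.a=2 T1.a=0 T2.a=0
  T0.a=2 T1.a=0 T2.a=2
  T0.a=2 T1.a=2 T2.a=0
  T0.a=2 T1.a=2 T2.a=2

missing: T0.a=1 T1.a=2 T2.a=0

outcome vector order: (T0.a,T1.a,T2.a)
SC: 9 outcomes — {022; 100; 102; 120; 122; 200; 202; 220; 222}
SC∖claimed = {120}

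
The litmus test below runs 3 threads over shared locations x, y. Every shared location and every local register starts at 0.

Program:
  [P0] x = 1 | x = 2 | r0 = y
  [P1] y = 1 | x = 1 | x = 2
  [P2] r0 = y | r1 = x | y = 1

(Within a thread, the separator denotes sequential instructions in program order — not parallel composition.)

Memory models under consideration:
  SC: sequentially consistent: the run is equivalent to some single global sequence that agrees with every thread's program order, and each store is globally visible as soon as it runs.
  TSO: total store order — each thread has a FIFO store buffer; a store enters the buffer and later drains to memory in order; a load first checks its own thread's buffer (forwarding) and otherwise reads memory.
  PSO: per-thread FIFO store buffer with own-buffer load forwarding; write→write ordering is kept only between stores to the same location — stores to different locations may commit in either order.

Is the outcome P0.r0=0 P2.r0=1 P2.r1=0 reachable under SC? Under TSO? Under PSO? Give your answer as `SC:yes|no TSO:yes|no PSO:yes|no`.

SC:no TSO:yes PSO:yes

outcome vector order: (P0.r0,P2.r0,P2.r1)
under SC → 000 001 002 011 012 100 101 102 110 111 112
under TSO → 000 001 002 010 011 012 100 101 102 110 111 112
under PSO → 000 001 002 010 011 012 100 101 102 110 111 112
target 010 ∈ {TSO,PSO}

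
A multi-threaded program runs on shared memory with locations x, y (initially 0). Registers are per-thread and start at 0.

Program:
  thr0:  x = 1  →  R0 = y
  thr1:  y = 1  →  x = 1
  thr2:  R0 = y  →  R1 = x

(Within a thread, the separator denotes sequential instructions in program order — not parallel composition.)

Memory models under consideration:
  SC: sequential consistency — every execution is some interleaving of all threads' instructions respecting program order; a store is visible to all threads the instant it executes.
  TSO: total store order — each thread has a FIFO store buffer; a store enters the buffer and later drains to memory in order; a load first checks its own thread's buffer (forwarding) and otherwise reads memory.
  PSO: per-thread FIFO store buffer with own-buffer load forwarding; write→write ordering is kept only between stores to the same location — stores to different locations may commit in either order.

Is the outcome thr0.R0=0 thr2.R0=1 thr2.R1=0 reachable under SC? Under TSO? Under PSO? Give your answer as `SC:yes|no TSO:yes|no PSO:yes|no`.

outcome vector order: (thr0.R0,thr2.R0,thr2.R1)
SC (7): 000 001 011 100 101 110 111
TSO (8): 000 001 010 011 100 101 110 111
PSO (8): 000 001 010 011 100 101 110 111
target 010 ∈ {TSO,PSO}

SC:no TSO:yes PSO:yes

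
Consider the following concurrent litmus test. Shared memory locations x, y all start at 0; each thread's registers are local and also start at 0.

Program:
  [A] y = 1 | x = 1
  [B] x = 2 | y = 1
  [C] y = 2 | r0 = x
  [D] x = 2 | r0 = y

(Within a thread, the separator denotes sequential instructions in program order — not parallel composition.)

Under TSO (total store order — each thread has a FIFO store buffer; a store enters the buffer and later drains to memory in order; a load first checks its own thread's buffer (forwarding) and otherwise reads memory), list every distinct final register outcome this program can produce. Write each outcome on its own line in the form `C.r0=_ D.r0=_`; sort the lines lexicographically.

outcome vector order: (C.r0,D.r0)
|TSO outcomes| = 9

C.r0=0 D.r0=0
C.r0=0 D.r0=1
C.r0=0 D.r0=2
C.r0=1 D.r0=0
C.r0=1 D.r0=1
C.r0=1 D.r0=2
C.r0=2 D.r0=0
C.r0=2 D.r0=1
C.r0=2 D.r0=2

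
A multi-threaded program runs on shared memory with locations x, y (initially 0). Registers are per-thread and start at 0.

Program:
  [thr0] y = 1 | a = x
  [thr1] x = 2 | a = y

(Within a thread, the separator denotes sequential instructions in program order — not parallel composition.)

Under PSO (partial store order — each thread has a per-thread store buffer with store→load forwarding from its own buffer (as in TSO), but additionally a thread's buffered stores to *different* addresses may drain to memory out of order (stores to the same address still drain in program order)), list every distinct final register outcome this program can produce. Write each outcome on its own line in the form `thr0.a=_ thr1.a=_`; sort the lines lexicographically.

outcome vector order: (thr0.a,thr1.a)
|PSO outcomes| = 4

thr0.a=0 thr1.a=0
thr0.a=0 thr1.a=1
thr0.a=2 thr1.a=0
thr0.a=2 thr1.a=1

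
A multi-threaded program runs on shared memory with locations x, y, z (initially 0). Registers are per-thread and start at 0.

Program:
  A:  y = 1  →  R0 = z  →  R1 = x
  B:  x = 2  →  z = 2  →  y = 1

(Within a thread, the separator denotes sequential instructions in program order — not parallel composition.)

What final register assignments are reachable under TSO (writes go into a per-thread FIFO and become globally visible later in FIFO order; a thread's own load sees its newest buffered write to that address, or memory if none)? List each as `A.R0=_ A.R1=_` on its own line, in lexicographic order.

A.R0=0 A.R1=0
A.R0=0 A.R1=2
A.R0=2 A.R1=2

outcome vector order: (A.R0,A.R1)
|TSO outcomes| = 3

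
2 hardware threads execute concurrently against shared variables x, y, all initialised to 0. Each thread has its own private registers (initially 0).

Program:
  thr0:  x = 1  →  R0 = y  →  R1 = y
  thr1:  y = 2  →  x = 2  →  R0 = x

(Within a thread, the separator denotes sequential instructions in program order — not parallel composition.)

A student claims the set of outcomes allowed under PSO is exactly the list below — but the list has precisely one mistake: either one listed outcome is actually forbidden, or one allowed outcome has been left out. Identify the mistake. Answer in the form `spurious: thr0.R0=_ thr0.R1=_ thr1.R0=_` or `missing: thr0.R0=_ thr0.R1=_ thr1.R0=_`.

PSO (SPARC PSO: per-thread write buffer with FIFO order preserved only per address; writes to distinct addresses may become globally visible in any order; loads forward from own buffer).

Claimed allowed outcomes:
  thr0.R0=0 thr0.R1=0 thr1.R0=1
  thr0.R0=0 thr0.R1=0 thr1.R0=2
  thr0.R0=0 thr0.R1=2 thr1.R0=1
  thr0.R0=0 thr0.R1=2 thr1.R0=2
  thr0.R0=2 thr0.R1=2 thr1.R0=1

missing: thr0.R0=2 thr0.R1=2 thr1.R0=2

outcome vector order: (thr0.R0,thr0.R1,thr1.R0)
PSO: 6 outcomes — {<0 0 1> <0 0 2> <0 2 1> <0 2 2> <2 2 1> <2 2 2>}
PSO∖claimed = {<2 2 2>}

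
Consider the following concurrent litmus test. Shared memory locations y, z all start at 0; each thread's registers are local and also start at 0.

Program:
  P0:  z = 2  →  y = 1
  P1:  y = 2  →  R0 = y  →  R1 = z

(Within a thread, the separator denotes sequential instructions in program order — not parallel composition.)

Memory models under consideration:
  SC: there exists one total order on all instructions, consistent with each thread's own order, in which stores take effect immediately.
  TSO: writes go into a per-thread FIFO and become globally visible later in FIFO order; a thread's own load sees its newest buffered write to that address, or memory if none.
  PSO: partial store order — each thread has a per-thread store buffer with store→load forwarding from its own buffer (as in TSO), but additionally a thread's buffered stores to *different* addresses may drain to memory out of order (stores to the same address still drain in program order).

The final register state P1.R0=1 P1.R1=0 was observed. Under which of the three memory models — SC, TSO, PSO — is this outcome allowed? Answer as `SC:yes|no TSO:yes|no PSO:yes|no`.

SC:no TSO:no PSO:yes

outcome vector order: (P1.R0,P1.R1)
[SC] allowed = {(1,2); (2,0); (2,2)}
[TSO] allowed = {(1,2); (2,0); (2,2)}
[PSO] allowed = {(1,0); (1,2); (2,0); (2,2)}
target (1,0) ∈ {PSO}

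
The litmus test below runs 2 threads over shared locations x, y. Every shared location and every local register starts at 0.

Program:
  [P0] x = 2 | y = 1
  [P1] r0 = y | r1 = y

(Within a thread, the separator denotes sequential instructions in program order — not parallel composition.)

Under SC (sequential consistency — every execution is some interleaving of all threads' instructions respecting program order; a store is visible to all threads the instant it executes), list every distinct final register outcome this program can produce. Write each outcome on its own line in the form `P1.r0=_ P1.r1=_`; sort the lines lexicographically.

P1.r0=0 P1.r1=0
P1.r0=0 P1.r1=1
P1.r0=1 P1.r1=1

outcome vector order: (P1.r0,P1.r1)
|SC outcomes| = 3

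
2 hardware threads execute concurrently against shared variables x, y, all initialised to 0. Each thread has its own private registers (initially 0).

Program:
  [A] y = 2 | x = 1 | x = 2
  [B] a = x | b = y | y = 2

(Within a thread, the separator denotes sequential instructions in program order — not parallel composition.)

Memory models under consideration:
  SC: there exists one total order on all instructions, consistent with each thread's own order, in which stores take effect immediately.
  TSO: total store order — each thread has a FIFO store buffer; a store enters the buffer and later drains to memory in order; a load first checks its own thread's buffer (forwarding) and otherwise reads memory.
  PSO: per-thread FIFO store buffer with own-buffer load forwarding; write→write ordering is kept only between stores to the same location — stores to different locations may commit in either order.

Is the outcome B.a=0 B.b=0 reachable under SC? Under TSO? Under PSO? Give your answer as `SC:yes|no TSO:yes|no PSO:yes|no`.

SC:yes TSO:yes PSO:yes

outcome vector order: (B.a,B.b)
SC: 4 outcomes — {<0 0>, <0 2>, <1 2>, <2 2>}
TSO: 4 outcomes — {<0 0>, <0 2>, <1 2>, <2 2>}
PSO: 6 outcomes — {<0 0>, <0 2>, <1 0>, <1 2>, <2 0>, <2 2>}
target <0 0> ∈ {SC,TSO,PSO}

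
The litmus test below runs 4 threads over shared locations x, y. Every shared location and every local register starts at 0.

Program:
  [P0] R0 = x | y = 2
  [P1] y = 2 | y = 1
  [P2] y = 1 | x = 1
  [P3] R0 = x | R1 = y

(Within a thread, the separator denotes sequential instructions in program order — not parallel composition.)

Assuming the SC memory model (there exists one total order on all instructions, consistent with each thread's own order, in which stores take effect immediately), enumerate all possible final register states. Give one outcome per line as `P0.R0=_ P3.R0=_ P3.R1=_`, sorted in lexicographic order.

P0.R0=0 P3.R0=0 P3.R1=0
P0.R0=0 P3.R0=0 P3.R1=1
P0.R0=0 P3.R0=0 P3.R1=2
P0.R0=0 P3.R0=1 P3.R1=1
P0.R0=0 P3.R0=1 P3.R1=2
P0.R0=1 P3.R0=0 P3.R1=0
P0.R0=1 P3.R0=0 P3.R1=1
P0.R0=1 P3.R0=0 P3.R1=2
P0.R0=1 P3.R0=1 P3.R1=1
P0.R0=1 P3.R0=1 P3.R1=2

outcome vector order: (P0.R0,P3.R0,P3.R1)
|SC outcomes| = 10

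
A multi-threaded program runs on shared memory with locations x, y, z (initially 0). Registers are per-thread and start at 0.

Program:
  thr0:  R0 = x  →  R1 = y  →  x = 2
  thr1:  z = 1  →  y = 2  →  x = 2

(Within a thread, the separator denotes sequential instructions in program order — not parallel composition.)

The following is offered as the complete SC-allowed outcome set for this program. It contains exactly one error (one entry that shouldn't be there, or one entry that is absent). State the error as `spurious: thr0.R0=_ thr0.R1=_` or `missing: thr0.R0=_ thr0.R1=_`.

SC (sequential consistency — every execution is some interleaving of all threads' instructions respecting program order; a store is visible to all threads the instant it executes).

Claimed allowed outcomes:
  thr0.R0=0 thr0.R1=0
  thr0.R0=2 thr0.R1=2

outcome vector order: (thr0.R0,thr0.R1)
SC: 3 outcomes — {00 02 22}
SC∖claimed = {02}

missing: thr0.R0=0 thr0.R1=2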